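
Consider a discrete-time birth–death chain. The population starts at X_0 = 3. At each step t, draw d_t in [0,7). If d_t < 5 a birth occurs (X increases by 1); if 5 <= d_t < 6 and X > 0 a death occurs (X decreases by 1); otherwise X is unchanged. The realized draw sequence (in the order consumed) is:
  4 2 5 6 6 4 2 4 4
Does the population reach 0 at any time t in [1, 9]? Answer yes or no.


no

t=0: X=3, d=4 → birth, X_1=4
t=1: X=4, d=2 → birth, X_2=5
t=2: X=5, d=5 → death, X_3=4
t=3: X=4, d=6 → hold, X_4=4
t=4: X=4, d=6 → hold, X_5=4
t=5: X=4, d=4 → birth, X_6=5
t=6: X=5, d=2 → birth, X_7=6
t=7: X=6, d=4 → birth, X_8=7
t=8: X=7, d=4 → birth, X_9=8


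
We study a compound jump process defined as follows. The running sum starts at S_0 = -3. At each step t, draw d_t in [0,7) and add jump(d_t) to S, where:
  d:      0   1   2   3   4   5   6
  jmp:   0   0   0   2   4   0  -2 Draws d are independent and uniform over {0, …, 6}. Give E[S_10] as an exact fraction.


Outcome values over d=0..6: [0, 0, 0, 2, 4, 0, -2]
Σy = 4, Σy² = 24, M = 7
μ = 4/7 = 4/7,  σ² = 24/7 − (4/7)² = 152/49
E[S_10] = -3 + 10·(4/7) = 19/7

19/7


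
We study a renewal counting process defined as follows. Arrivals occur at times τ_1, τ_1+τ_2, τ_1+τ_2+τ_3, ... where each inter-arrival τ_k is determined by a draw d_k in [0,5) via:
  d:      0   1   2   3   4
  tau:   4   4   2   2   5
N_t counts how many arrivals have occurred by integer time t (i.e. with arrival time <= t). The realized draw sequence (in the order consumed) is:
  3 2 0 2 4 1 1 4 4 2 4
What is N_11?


draw d_1=3: τ_1=2, arrival time A_1=2
draw d_2=2: τ_2=2, arrival time A_2=4
draw d_3=0: τ_3=4, arrival time A_3=8
draw d_4=2: τ_4=2, arrival time A_4=10
draw d_5=4: τ_5=5, arrival time A_5=15
draw d_6=1: τ_6=4, arrival time A_6=19
draw d_7=1: τ_7=4, arrival time A_7=23
draw d_8=4: τ_8=5, arrival time A_8=28
draw d_9=4: τ_9=5, arrival time A_9=33
draw d_10=2: τ_10=2, arrival time A_10=35
draw d_11=4: τ_11=5, arrival time A_11=40
N_t over t=0..11: 0:0 1:0 2:1 3:1 4:2 5:2 6:2 7:2 8:3 9:3 10:4 11:4

4


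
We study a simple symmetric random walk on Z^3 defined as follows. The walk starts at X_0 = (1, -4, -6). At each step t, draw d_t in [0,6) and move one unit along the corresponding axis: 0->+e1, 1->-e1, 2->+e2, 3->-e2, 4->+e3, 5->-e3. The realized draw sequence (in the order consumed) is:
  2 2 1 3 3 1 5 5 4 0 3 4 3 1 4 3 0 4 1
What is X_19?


(-1, -7, -4)

t=0: X=(1, -4, -6), d=2 → +e2, X_1=(1, -3, -6)
t=1: X=(1, -3, -6), d=2 → +e2, X_2=(1, -2, -6)
t=2: X=(1, -2, -6), d=1 → -e1, X_3=(0, -2, -6)
t=3: X=(0, -2, -6), d=3 → -e2, X_4=(0, -3, -6)
t=4: X=(0, -3, -6), d=3 → -e2, X_5=(0, -4, -6)
t=5: X=(0, -4, -6), d=1 → -e1, X_6=(-1, -4, -6)
t=6: X=(-1, -4, -6), d=5 → -e3, X_7=(-1, -4, -7)
t=7: X=(-1, -4, -7), d=5 → -e3, X_8=(-1, -4, -8)
t=8: X=(-1, -4, -8), d=4 → +e3, X_9=(-1, -4, -7)
t=9: X=(-1, -4, -7), d=0 → +e1, X_10=(0, -4, -7)
t=10: X=(0, -4, -7), d=3 → -e2, X_11=(0, -5, -7)
t=11: X=(0, -5, -7), d=4 → +e3, X_12=(0, -5, -6)
t=12: X=(0, -5, -6), d=3 → -e2, X_13=(0, -6, -6)
t=13: X=(0, -6, -6), d=1 → -e1, X_14=(-1, -6, -6)
t=14: X=(-1, -6, -6), d=4 → +e3, X_15=(-1, -6, -5)
t=15: X=(-1, -6, -5), d=3 → -e2, X_16=(-1, -7, -5)
t=16: X=(-1, -7, -5), d=0 → +e1, X_17=(0, -7, -5)
t=17: X=(0, -7, -5), d=4 → +e3, X_18=(0, -7, -4)
t=18: X=(0, -7, -4), d=1 → -e1, X_19=(-1, -7, -4)


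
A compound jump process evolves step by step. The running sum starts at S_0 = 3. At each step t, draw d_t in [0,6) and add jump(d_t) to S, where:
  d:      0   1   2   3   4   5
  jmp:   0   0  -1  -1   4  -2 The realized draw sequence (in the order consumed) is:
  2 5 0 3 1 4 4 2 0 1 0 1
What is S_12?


t=0: S=3, d=2, jump=-1, S_1=2
t=1: S=2, d=5, jump=-2, S_2=0
t=2: S=0, d=0, jump=0, S_3=0
t=3: S=0, d=3, jump=-1, S_4=-1
t=4: S=-1, d=1, jump=0, S_5=-1
t=5: S=-1, d=4, jump=4, S_6=3
t=6: S=3, d=4, jump=4, S_7=7
t=7: S=7, d=2, jump=-1, S_8=6
t=8: S=6, d=0, jump=0, S_9=6
t=9: S=6, d=1, jump=0, S_10=6
t=10: S=6, d=0, jump=0, S_11=6
t=11: S=6, d=1, jump=0, S_12=6

6


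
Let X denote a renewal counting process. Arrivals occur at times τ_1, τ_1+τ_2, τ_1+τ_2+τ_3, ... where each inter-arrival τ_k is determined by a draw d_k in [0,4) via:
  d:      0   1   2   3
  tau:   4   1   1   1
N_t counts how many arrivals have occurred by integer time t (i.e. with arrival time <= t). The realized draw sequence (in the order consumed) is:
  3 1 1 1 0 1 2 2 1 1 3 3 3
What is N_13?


draw d_1=3: τ_1=1, arrival time A_1=1
draw d_2=1: τ_2=1, arrival time A_2=2
draw d_3=1: τ_3=1, arrival time A_3=3
draw d_4=1: τ_4=1, arrival time A_4=4
draw d_5=0: τ_5=4, arrival time A_5=8
draw d_6=1: τ_6=1, arrival time A_6=9
draw d_7=2: τ_7=1, arrival time A_7=10
draw d_8=2: τ_8=1, arrival time A_8=11
draw d_9=1: τ_9=1, arrival time A_9=12
draw d_10=1: τ_10=1, arrival time A_10=13
draw d_11=3: τ_11=1, arrival time A_11=14
draw d_12=3: τ_12=1, arrival time A_12=15
draw d_13=3: τ_13=1, arrival time A_13=16
N_t over t=0..13: 0:0 1:1 2:2 3:3 4:4 5:4 6:4 7:4 8:5 9:6 10:7 11:8 12:9 13:10

10


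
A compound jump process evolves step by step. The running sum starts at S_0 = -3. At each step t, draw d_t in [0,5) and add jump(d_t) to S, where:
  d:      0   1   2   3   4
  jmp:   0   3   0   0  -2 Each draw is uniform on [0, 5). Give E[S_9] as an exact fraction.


-6/5

Outcome values over d=0..4: [0, 3, 0, 0, -2]
Σy = 1, Σy² = 13, M = 5
μ = 1/5 = 1/5,  σ² = 13/5 − (1/5)² = 64/25
E[S_9] = -3 + 9·(1/5) = -6/5


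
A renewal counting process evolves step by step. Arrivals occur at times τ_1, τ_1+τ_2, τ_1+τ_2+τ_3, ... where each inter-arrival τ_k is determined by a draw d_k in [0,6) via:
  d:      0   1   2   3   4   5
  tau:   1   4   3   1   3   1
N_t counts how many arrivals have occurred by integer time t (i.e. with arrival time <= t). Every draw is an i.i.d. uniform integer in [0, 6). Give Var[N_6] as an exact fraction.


393503/331776

Inter-arrival values over d=0..5: [1, 4, 3, 1, 3, 1]
Each d has probability 1/6, so the pmf of τ is: f(1) = 1/2, f(3) = 1/3, f(4) = 1/6
Let p_n(j) = P(N_n = j), with p_0 = [1]. Condition on τ_1: p_n(0) = P(τ > n), and for j >= 1, p_n(j) = Σ_{k<=n} f(k)·p_{n−k}(j−1)
p_1 = [1/2, 1/2]  (j = 0..1)
p_2 = [1/2, 1/4, 1/4]  (j = 0..2)
p_3 = [1/6, 7/12, 1/8, 1/8]  (j = 0..3)
p_4 = [0, 5/12, 11/24, 1/16, 1/16]  (j = 0..4)
p_5 = [0, 1/4, 3/8, 5/16, 1/32, 1/32]  (j = 0..5)
p_6 = [0, 5/36, 13/36, 13/48, 19/96, 1/64, 1/64]  (j = 0..6)
E[N_6] = Σ j·p_6(j) = 1519/576;  E[N_6²] = Σ j²·p_6(j) = 521/64
Var[N_6] = 521/64 − (1519/576)² = 393503/331776


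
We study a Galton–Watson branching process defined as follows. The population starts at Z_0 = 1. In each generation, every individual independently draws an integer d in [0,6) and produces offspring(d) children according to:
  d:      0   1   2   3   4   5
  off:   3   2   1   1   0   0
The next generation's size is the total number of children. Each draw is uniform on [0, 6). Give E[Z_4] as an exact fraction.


Outcome values over d=0..5: [3, 2, 1, 1, 0, 0]
Σy = 7, Σy² = 15, M = 6
μ = 7/6 = 7/6,  σ² = 15/6 − (7/6)² = 41/36
E[Z_0] = 1
E[Z_1] = 7/6·E[Z_0] = 7/6
E[Z_2] = 7/6·E[Z_1] = 49/36
E[Z_3] = 7/6·E[Z_2] = 343/216
E[Z_4] = 7/6·E[Z_3] = 2401/1296

2401/1296


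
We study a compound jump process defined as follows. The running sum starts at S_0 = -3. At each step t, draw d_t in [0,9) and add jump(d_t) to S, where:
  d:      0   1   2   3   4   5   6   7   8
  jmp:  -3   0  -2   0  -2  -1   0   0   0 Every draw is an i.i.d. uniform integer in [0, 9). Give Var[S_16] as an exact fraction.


Outcome values over d=0..8: [-3, 0, -2, 0, -2, -1, 0, 0, 0]
Σy = -8, Σy² = 18, M = 9
μ = -8/9 = -8/9,  σ² = 18/9 − (-8/9)² = 98/81
Independent increments: Var[S_16] = 16·σ² = 16·(98/81) = 1568/81

1568/81


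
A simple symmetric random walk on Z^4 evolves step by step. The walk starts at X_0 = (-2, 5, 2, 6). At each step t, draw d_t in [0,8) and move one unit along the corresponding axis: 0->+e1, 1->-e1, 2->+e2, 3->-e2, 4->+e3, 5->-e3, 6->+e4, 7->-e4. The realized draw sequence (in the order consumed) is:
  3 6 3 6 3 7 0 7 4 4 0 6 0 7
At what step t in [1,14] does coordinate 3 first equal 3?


t=0: X=(-2, 5, 2, 6), d=3 → -e2, X_1=(-2, 4, 2, 6)
t=1: X=(-2, 4, 2, 6), d=6 → +e4, X_2=(-2, 4, 2, 7)
t=2: X=(-2, 4, 2, 7), d=3 → -e2, X_3=(-2, 3, 2, 7)
t=3: X=(-2, 3, 2, 7), d=6 → +e4, X_4=(-2, 3, 2, 8)
t=4: X=(-2, 3, 2, 8), d=3 → -e2, X_5=(-2, 2, 2, 8)
t=5: X=(-2, 2, 2, 8), d=7 → -e4, X_6=(-2, 2, 2, 7)
t=6: X=(-2, 2, 2, 7), d=0 → +e1, X_7=(-1, 2, 2, 7)
t=7: X=(-1, 2, 2, 7), d=7 → -e4, X_8=(-1, 2, 2, 6)
t=8: X=(-1, 2, 2, 6), d=4 → +e3, X_9=(-1, 2, 3, 6)
t=9: X=(-1, 2, 3, 6), d=4 → +e3, X_10=(-1, 2, 4, 6)
t=10: X=(-1, 2, 4, 6), d=0 → +e1, X_11=(0, 2, 4, 6)
t=11: X=(0, 2, 4, 6), d=6 → +e4, X_12=(0, 2, 4, 7)
t=12: X=(0, 2, 4, 7), d=0 → +e1, X_13=(1, 2, 4, 7)
t=13: X=(1, 2, 4, 7), d=7 → -e4, X_14=(1, 2, 4, 6)

9


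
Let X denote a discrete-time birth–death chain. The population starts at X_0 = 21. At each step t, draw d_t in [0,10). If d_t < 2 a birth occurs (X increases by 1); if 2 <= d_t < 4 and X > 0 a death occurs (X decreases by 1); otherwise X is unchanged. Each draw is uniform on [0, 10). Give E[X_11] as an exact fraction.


21

X can drop by at most 1 per step and X_0 = 21 > T = 11, so X_t >= 21 − t >= 10 > 0 for every t <= 11: the floor at 0 (the 'and X > 0' condition) never binds. Hence X_11 = X_0 + Σ_{t<11} Y_t with i.i.d. increments Y_t = y(d_t) ∈ {+1, −1, 0}.
Outcome values over d=0..9: [1, 1, -1, -1, 0, 0, 0, 0, 0, 0]
Σy = 0, Σy² = 4, M = 10
μ = 0/10 = 0,  σ² = 4/10 − (0)² = 2/5
E[X_11] = 21 + 11·(0) = 21


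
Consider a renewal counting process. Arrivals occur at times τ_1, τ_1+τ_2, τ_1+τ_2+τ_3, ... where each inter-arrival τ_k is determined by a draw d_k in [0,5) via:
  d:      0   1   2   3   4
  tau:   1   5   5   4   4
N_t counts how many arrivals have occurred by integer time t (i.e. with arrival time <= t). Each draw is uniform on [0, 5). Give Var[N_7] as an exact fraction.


Inter-arrival values over d=0..4: [1, 5, 5, 4, 4]
Each d has probability 1/5, so the pmf of τ is: f(1) = 1/5, f(4) = 2/5, f(5) = 2/5
Let p_n(j) = P(N_n = j), with p_0 = [1]. Condition on τ_1: p_n(0) = P(τ > n), and for j >= 1, p_n(j) = Σ_{k<=n} f(k)·p_{n−k}(j−1)
p_1 = [4/5, 1/5]  (j = 0..1)
p_2 = [4/5, 4/25, 1/25]  (j = 0..2)
p_3 = [4/5, 4/25, 4/125, 1/125]  (j = 0..3)
p_4 = [2/5, 14/25, 4/125, 4/625, 1/625]  (j = 0..4)
p_5 = [0, 4/5, 24/125, 4/625, 4/3125, 1/3125]  (j = 0..5)
p_6 = [0, 16/25, 38/125, 34/625, 4/3125, 4/15625, 1/15625]  (j = 0..6)
p_7 = [0, 16/25, 32/125, 56/625, 44/3125, 4/15625, 4/78125, 1/78125]  (j = 0..7)
E[N_7] = Σ j·p_7(j) = 115531/78125;  E[N_7²] = Σ j²·p_7(j) = 211293/78125
Var[N_7] = 211293/78125 − (115531/78125)² = 3159853664/6103515625

3159853664/6103515625


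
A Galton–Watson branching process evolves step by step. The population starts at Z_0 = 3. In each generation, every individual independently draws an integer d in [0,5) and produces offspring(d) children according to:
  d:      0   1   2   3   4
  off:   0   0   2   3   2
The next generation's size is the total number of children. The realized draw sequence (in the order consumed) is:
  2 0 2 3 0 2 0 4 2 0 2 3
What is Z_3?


9

gen 0: Z_0=3, draws=[2, 0, 2], offspring=[2, 0, 2], Z_1=4
gen 1: Z_1=4, draws=[3, 0, 2, 0], offspring=[3, 0, 2, 0], Z_2=5
gen 2: Z_2=5, draws=[4, 2, 0, 2, 3], offspring=[2, 2, 0, 2, 3], Z_3=9


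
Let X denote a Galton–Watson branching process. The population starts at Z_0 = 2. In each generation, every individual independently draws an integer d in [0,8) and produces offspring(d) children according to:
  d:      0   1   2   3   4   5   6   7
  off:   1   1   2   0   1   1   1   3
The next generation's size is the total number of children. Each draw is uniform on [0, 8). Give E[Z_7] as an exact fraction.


78125/8192

Outcome values over d=0..7: [1, 1, 2, 0, 1, 1, 1, 3]
Σy = 10, Σy² = 18, M = 8
μ = 10/8 = 5/4,  σ² = 18/8 − (5/4)² = 11/16
E[Z_0] = 2
E[Z_1] = 5/4·E[Z_0] = 5/2
E[Z_2] = 5/4·E[Z_1] = 25/8
E[Z_3] = 5/4·E[Z_2] = 125/32
E[Z_4] = 5/4·E[Z_3] = 625/128
E[Z_5] = 5/4·E[Z_4] = 3125/512
E[Z_6] = 5/4·E[Z_5] = 15625/2048
E[Z_7] = 5/4·E[Z_6] = 78125/8192


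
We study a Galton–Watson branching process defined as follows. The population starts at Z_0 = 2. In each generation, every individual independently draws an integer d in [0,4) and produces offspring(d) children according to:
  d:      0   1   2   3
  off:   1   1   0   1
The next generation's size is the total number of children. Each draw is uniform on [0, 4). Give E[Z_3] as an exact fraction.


27/32

Outcome values over d=0..3: [1, 1, 0, 1]
Σy = 3, Σy² = 3, M = 4
μ = 3/4 = 3/4,  σ² = 3/4 − (3/4)² = 3/16
E[Z_0] = 2
E[Z_1] = 3/4·E[Z_0] = 3/2
E[Z_2] = 3/4·E[Z_1] = 9/8
E[Z_3] = 3/4·E[Z_2] = 27/32


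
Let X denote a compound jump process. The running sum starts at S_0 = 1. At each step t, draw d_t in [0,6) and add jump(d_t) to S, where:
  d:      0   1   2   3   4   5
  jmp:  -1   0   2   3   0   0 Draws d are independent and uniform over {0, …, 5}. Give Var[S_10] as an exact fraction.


170/9

Outcome values over d=0..5: [-1, 0, 2, 3, 0, 0]
Σy = 4, Σy² = 14, M = 6
μ = 4/6 = 2/3,  σ² = 14/6 − (2/3)² = 17/9
Independent increments: Var[S_10] = 10·σ² = 10·(17/9) = 170/9


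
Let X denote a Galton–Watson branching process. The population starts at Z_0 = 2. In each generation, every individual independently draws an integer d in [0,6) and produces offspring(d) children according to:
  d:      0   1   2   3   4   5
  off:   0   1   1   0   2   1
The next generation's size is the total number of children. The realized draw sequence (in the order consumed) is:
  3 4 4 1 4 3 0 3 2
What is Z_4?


gen 0: Z_0=2, draws=[3, 4], offspring=[0, 2], Z_1=2
gen 1: Z_1=2, draws=[4, 1], offspring=[2, 1], Z_2=3
gen 2: Z_2=3, draws=[4, 3, 0], offspring=[2, 0, 0], Z_3=2
gen 3: Z_3=2, draws=[3, 2], offspring=[0, 1], Z_4=1

1


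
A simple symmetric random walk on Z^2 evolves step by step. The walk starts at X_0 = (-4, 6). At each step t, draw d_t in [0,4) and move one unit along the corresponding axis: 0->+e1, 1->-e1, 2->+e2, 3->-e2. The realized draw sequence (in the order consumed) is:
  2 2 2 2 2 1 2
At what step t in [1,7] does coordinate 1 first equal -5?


6

t=0: X=(-4, 6), d=2 → +e2, X_1=(-4, 7)
t=1: X=(-4, 7), d=2 → +e2, X_2=(-4, 8)
t=2: X=(-4, 8), d=2 → +e2, X_3=(-4, 9)
t=3: X=(-4, 9), d=2 → +e2, X_4=(-4, 10)
t=4: X=(-4, 10), d=2 → +e2, X_5=(-4, 11)
t=5: X=(-4, 11), d=1 → -e1, X_6=(-5, 11)
t=6: X=(-5, 11), d=2 → +e2, X_7=(-5, 12)


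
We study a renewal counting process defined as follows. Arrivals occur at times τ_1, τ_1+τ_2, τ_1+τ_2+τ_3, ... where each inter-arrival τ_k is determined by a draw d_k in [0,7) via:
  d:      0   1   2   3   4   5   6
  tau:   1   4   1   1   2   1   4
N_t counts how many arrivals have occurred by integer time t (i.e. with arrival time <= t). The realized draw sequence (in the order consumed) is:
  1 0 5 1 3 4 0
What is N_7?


3

draw d_1=1: τ_1=4, arrival time A_1=4
draw d_2=0: τ_2=1, arrival time A_2=5
draw d_3=5: τ_3=1, arrival time A_3=6
draw d_4=1: τ_4=4, arrival time A_4=10
draw d_5=3: τ_5=1, arrival time A_5=11
draw d_6=4: τ_6=2, arrival time A_6=13
draw d_7=0: τ_7=1, arrival time A_7=14
N_t over t=0..7: 0:0 1:0 2:0 3:0 4:1 5:2 6:3 7:3


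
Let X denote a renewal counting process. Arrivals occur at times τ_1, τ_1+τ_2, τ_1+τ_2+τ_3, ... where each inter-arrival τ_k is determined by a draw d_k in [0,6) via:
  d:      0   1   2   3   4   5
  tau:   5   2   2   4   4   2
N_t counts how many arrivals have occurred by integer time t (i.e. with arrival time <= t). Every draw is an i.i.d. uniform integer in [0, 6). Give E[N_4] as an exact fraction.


13/12

Inter-arrival values over d=0..5: [5, 2, 2, 4, 4, 2]
Each d has probability 1/6, so the pmf of τ is: f(2) = 1/2, f(4) = 1/3, f(5) = 1/6
Renewal equation for m(n) = E[N_n]: condition on τ_1 = k (if k <= n, one arrival plus a fresh copy on the remaining n−k steps): m(n) = F(n) + Σ_{k<=n} f(k)·m(n−k), where F(n) = P(τ <= n) and m(0) = 0
m(1) = F(1) = 0
m(2) = F(2) = 1/2
m(3) = F(3) = 1/2
m(4) = F(4) + f(2)·m(2) = 5/6 + 1/2·1/2 = 13/12
E[N_4] = m(4) = 13/12


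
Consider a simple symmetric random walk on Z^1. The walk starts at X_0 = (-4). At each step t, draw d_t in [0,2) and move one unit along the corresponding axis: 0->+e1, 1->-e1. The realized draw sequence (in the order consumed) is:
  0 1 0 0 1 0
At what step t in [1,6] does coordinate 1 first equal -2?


4

t=0: X=(-4), d=0 → +e1, X_1=(-3)
t=1: X=(-3), d=1 → -e1, X_2=(-4)
t=2: X=(-4), d=0 → +e1, X_3=(-3)
t=3: X=(-3), d=0 → +e1, X_4=(-2)
t=4: X=(-2), d=1 → -e1, X_5=(-3)
t=5: X=(-3), d=0 → +e1, X_6=(-2)


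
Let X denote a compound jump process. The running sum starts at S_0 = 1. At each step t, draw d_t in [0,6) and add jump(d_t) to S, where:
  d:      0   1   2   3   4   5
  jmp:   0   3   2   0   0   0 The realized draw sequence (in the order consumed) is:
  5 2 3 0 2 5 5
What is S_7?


5

t=0: S=1, d=5, jump=0, S_1=1
t=1: S=1, d=2, jump=2, S_2=3
t=2: S=3, d=3, jump=0, S_3=3
t=3: S=3, d=0, jump=0, S_4=3
t=4: S=3, d=2, jump=2, S_5=5
t=5: S=5, d=5, jump=0, S_6=5
t=6: S=5, d=5, jump=0, S_7=5


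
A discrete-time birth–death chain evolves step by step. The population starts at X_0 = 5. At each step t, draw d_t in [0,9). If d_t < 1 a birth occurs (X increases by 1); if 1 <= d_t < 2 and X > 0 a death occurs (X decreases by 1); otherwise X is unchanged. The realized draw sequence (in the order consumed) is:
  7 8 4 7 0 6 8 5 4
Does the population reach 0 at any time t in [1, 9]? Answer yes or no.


no

t=0: X=5, d=7 → hold, X_1=5
t=1: X=5, d=8 → hold, X_2=5
t=2: X=5, d=4 → hold, X_3=5
t=3: X=5, d=7 → hold, X_4=5
t=4: X=5, d=0 → birth, X_5=6
t=5: X=6, d=6 → hold, X_6=6
t=6: X=6, d=8 → hold, X_7=6
t=7: X=6, d=5 → hold, X_8=6
t=8: X=6, d=4 → hold, X_9=6


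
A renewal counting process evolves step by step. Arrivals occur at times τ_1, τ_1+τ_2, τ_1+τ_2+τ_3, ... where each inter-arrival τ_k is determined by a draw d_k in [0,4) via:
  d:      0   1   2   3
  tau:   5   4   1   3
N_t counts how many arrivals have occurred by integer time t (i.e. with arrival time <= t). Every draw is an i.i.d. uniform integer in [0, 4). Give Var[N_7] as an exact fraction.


187396007/268435456

Inter-arrival values over d=0..3: [5, 4, 1, 3]
Each d has probability 1/4, so the pmf of τ is: f(1) = 1/4, f(3) = 1/4, f(4) = 1/4, f(5) = 1/4
Let p_n(j) = P(N_n = j), with p_0 = [1]. Condition on τ_1: p_n(0) = P(τ > n), and for j >= 1, p_n(j) = Σ_{k<=n} f(k)·p_{n−k}(j−1)
p_1 = [3/4, 1/4]  (j = 0..1)
p_2 = [3/4, 3/16, 1/16]  (j = 0..2)
p_3 = [1/2, 7/16, 3/64, 1/64]  (j = 0..3)
p_4 = [1/4, 9/16, 11/64, 3/256, 1/256]  (j = 0..4)
p_5 = [0, 11/16, 1/4, 15/256, 3/1024, 1/1024]  (j = 0..5)
p_6 = [0, 1/2, 25/64, 23/256, 19/1024, 3/4096, 1/4096]  (j = 0..6)
p_7 = [0, 3/8, 27/64, 43/256, 15/512, 23/4096, 3/16384, 1/16384]  (j = 0..7)
E[N_7] = Σ j·p_7(j) = 30629/16384;  E[N_7²] = Σ j²·p_7(j) = 68697/16384
Var[N_7] = 68697/16384 − (30629/16384)² = 187396007/268435456


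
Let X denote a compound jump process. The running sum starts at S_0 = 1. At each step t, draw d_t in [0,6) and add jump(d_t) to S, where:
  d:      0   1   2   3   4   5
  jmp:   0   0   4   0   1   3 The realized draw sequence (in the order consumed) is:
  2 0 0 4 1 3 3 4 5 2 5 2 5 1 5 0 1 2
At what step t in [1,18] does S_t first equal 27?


15

t=0: S=1, d=2, jump=4, S_1=5
t=1: S=5, d=0, jump=0, S_2=5
t=2: S=5, d=0, jump=0, S_3=5
t=3: S=5, d=4, jump=1, S_4=6
t=4: S=6, d=1, jump=0, S_5=6
t=5: S=6, d=3, jump=0, S_6=6
t=6: S=6, d=3, jump=0, S_7=6
t=7: S=6, d=4, jump=1, S_8=7
t=8: S=7, d=5, jump=3, S_9=10
t=9: S=10, d=2, jump=4, S_10=14
t=10: S=14, d=5, jump=3, S_11=17
t=11: S=17, d=2, jump=4, S_12=21
t=12: S=21, d=5, jump=3, S_13=24
t=13: S=24, d=1, jump=0, S_14=24
t=14: S=24, d=5, jump=3, S_15=27
t=15: S=27, d=0, jump=0, S_16=27
t=16: S=27, d=1, jump=0, S_17=27
t=17: S=27, d=2, jump=4, S_18=31


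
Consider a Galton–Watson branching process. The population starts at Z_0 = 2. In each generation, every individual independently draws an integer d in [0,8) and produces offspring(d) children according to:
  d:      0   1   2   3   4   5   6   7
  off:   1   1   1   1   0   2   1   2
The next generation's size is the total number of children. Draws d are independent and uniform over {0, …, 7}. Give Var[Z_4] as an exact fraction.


Outcome values over d=0..7: [1, 1, 1, 1, 0, 2, 1, 2]
Σy = 9, Σy² = 13, M = 8
μ = 9/8 = 9/8,  σ² = 13/8 − (9/8)² = 23/64
V_0 = 0, E_0 = 2
V_1 = 23/64·E_0 + (9/8)²·V_0 = 23/32;  E_1 = 9/4
V_2 = 23/64·E_1 + (9/8)²·V_1 = 3519/2048;  E_2 = 81/32
V_3 = 23/64·E_2 + (9/8)²·V_2 = 404271/131072;  E_3 = 729/256
V_4 = 23/64·E_3 + (9/8)²·V_3 = 41330655/8388608;  E_4 = 6561/2048

41330655/8388608


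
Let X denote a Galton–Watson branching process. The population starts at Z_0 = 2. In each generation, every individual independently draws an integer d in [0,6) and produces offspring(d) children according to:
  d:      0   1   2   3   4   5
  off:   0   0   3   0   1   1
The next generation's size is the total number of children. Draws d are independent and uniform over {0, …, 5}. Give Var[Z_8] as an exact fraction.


Outcome values over d=0..5: [0, 0, 3, 0, 1, 1]
Σy = 5, Σy² = 11, M = 6
μ = 5/6 = 5/6,  σ² = 11/6 − (5/6)² = 41/36
V_0 = 0, E_0 = 2
V_1 = 41/36·E_0 + (5/6)²·V_0 = 41/18;  E_1 = 5/3
V_2 = 41/36·E_1 + (5/6)²·V_1 = 2255/648;  E_2 = 25/18
V_3 = 41/36·E_2 + (5/6)²·V_2 = 93275/23328;  E_3 = 125/108
V_4 = 41/36·E_3 + (5/6)²·V_3 = 3438875/839808;  E_4 = 625/648
V_5 = 41/36·E_4 + (5/6)²·V_4 = 119181875/30233088;  E_5 = 3125/3888
V_6 = 41/36·E_5 + (5/6)²·V_5 = 3975846875/1088391168;  E_6 = 15625/23328
V_7 = 41/36·E_6 + (5/6)²·V_6 = 129285171875/39182082048;  E_7 = 78125/139968
V_8 = 41/36·E_7 + (5/6)²·V_7 = 4128799296875/1410554953728;  E_8 = 390625/839808

4128799296875/1410554953728


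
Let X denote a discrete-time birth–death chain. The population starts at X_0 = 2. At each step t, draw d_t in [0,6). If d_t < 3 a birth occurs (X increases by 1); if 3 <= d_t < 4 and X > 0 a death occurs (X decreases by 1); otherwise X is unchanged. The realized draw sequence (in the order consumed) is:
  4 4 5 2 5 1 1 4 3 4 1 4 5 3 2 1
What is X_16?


6

t=0: X=2, d=4 → hold, X_1=2
t=1: X=2, d=4 → hold, X_2=2
t=2: X=2, d=5 → hold, X_3=2
t=3: X=2, d=2 → birth, X_4=3
t=4: X=3, d=5 → hold, X_5=3
t=5: X=3, d=1 → birth, X_6=4
t=6: X=4, d=1 → birth, X_7=5
t=7: X=5, d=4 → hold, X_8=5
t=8: X=5, d=3 → death, X_9=4
t=9: X=4, d=4 → hold, X_10=4
t=10: X=4, d=1 → birth, X_11=5
t=11: X=5, d=4 → hold, X_12=5
t=12: X=5, d=5 → hold, X_13=5
t=13: X=5, d=3 → death, X_14=4
t=14: X=4, d=2 → birth, X_15=5
t=15: X=5, d=1 → birth, X_16=6


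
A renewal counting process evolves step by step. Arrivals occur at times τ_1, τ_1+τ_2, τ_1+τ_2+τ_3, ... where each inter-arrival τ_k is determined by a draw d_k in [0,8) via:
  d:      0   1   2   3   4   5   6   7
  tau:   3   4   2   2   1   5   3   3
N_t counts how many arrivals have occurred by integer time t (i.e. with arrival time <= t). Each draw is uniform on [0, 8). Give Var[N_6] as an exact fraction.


Inter-arrival values over d=0..7: [3, 4, 2, 2, 1, 5, 3, 3]
Each d has probability 1/8, so the pmf of τ is: f(1) = 1/8, f(2) = 1/4, f(3) = 3/8, f(4) = 1/8, f(5) = 1/8
Let p_n(j) = P(N_n = j), with p_0 = [1]. Condition on τ_1: p_n(0) = P(τ > n), and for j >= 1, p_n(j) = Σ_{k<=n} f(k)·p_{n−k}(j−1)
p_1 = [7/8, 1/8]  (j = 0..1)
p_2 = [5/8, 23/64, 1/64]  (j = 0..2)
p_3 = [1/4, 43/64, 39/512, 1/512]  (j = 0..3)
p_4 = [1/8, 41/64, 113/512, 55/4096, 1/4096]  (j = 0..4)
p_5 = [0, 35/64, 51/128, 215/4096, 71/32768, 1/32768]  (j = 0..5)
p_6 = [0, 5/16, 277/512, 555/4096, 349/32768, 87/262144, 1/262144]  (j = 0..6)
E[N_6] = Σ j·p_6(j) = 483737/262144;  E[N_6²] = Σ j²·p_6(j) = 1015779/262144
Var[N_6] = 1015779/262144 − (483737/262144)² = 32278885007/68719476736

32278885007/68719476736


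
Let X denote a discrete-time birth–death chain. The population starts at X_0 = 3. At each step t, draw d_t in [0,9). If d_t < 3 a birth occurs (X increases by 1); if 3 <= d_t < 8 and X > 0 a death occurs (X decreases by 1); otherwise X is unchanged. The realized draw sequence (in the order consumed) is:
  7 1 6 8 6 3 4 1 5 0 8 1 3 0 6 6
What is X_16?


0

t=0: X=3, d=7 → death, X_1=2
t=1: X=2, d=1 → birth, X_2=3
t=2: X=3, d=6 → death, X_3=2
t=3: X=2, d=8 → hold, X_4=2
t=4: X=2, d=6 → death, X_5=1
t=5: X=1, d=3 → death, X_6=0
t=6: X=0, d=4 → hold, X_7=0
t=7: X=0, d=1 → birth, X_8=1
t=8: X=1, d=5 → death, X_9=0
t=9: X=0, d=0 → birth, X_10=1
t=10: X=1, d=8 → hold, X_11=1
t=11: X=1, d=1 → birth, X_12=2
t=12: X=2, d=3 → death, X_13=1
t=13: X=1, d=0 → birth, X_14=2
t=14: X=2, d=6 → death, X_15=1
t=15: X=1, d=6 → death, X_16=0


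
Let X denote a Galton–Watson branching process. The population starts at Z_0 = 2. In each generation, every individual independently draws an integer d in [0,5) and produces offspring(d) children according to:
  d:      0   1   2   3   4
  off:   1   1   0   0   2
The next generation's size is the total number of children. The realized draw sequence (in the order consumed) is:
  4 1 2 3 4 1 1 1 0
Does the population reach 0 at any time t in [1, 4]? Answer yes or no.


no

gen 0: Z_0=2, draws=[4, 1], offspring=[2, 1], Z_1=3
gen 1: Z_1=3, draws=[2, 3, 4], offspring=[0, 0, 2], Z_2=2
gen 2: Z_2=2, draws=[1, 1], offspring=[1, 1], Z_3=2
gen 3: Z_3=2, draws=[1, 0], offspring=[1, 1], Z_4=2


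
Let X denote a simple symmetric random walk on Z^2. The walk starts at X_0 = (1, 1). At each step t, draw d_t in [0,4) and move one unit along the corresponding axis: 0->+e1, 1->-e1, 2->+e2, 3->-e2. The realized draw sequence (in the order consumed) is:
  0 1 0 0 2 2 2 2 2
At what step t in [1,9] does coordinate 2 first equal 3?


t=0: X=(1, 1), d=0 → +e1, X_1=(2, 1)
t=1: X=(2, 1), d=1 → -e1, X_2=(1, 1)
t=2: X=(1, 1), d=0 → +e1, X_3=(2, 1)
t=3: X=(2, 1), d=0 → +e1, X_4=(3, 1)
t=4: X=(3, 1), d=2 → +e2, X_5=(3, 2)
t=5: X=(3, 2), d=2 → +e2, X_6=(3, 3)
t=6: X=(3, 3), d=2 → +e2, X_7=(3, 4)
t=7: X=(3, 4), d=2 → +e2, X_8=(3, 5)
t=8: X=(3, 5), d=2 → +e2, X_9=(3, 6)

6


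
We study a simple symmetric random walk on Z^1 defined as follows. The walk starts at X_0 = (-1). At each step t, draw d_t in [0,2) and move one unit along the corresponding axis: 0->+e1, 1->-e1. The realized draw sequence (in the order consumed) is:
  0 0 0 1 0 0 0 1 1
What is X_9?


(2)

t=0: X=(-1), d=0 → +e1, X_1=(0)
t=1: X=(0), d=0 → +e1, X_2=(1)
t=2: X=(1), d=0 → +e1, X_3=(2)
t=3: X=(2), d=1 → -e1, X_4=(1)
t=4: X=(1), d=0 → +e1, X_5=(2)
t=5: X=(2), d=0 → +e1, X_6=(3)
t=6: X=(3), d=0 → +e1, X_7=(4)
t=7: X=(4), d=1 → -e1, X_8=(3)
t=8: X=(3), d=1 → -e1, X_9=(2)


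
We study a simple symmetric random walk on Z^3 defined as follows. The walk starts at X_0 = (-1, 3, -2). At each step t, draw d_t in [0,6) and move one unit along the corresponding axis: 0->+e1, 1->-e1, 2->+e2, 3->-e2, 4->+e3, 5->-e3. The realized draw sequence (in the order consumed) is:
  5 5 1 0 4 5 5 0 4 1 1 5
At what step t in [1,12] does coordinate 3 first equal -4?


2

t=0: X=(-1, 3, -2), d=5 → -e3, X_1=(-1, 3, -3)
t=1: X=(-1, 3, -3), d=5 → -e3, X_2=(-1, 3, -4)
t=2: X=(-1, 3, -4), d=1 → -e1, X_3=(-2, 3, -4)
t=3: X=(-2, 3, -4), d=0 → +e1, X_4=(-1, 3, -4)
t=4: X=(-1, 3, -4), d=4 → +e3, X_5=(-1, 3, -3)
t=5: X=(-1, 3, -3), d=5 → -e3, X_6=(-1, 3, -4)
t=6: X=(-1, 3, -4), d=5 → -e3, X_7=(-1, 3, -5)
t=7: X=(-1, 3, -5), d=0 → +e1, X_8=(0, 3, -5)
t=8: X=(0, 3, -5), d=4 → +e3, X_9=(0, 3, -4)
t=9: X=(0, 3, -4), d=1 → -e1, X_10=(-1, 3, -4)
t=10: X=(-1, 3, -4), d=1 → -e1, X_11=(-2, 3, -4)
t=11: X=(-2, 3, -4), d=5 → -e3, X_12=(-2, 3, -5)


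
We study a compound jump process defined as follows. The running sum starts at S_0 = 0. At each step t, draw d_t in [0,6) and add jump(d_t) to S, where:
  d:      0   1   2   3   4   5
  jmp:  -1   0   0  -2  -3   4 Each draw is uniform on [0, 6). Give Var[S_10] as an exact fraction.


Outcome values over d=0..5: [-1, 0, 0, -2, -3, 4]
Σy = -2, Σy² = 30, M = 6
μ = -2/6 = -1/3,  σ² = 30/6 − (-1/3)² = 44/9
Independent increments: Var[S_10] = 10·σ² = 10·(44/9) = 440/9

440/9


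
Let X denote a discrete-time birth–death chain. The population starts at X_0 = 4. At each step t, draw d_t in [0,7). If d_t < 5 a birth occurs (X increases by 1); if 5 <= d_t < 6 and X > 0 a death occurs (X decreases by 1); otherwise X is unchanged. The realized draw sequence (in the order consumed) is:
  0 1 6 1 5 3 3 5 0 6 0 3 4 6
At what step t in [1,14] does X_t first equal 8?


t=0: X=4, d=0 → birth, X_1=5
t=1: X=5, d=1 → birth, X_2=6
t=2: X=6, d=6 → hold, X_3=6
t=3: X=6, d=1 → birth, X_4=7
t=4: X=7, d=5 → death, X_5=6
t=5: X=6, d=3 → birth, X_6=7
t=6: X=7, d=3 → birth, X_7=8
t=7: X=8, d=5 → death, X_8=7
t=8: X=7, d=0 → birth, X_9=8
t=9: X=8, d=6 → hold, X_10=8
t=10: X=8, d=0 → birth, X_11=9
t=11: X=9, d=3 → birth, X_12=10
t=12: X=10, d=4 → birth, X_13=11
t=13: X=11, d=6 → hold, X_14=11

7


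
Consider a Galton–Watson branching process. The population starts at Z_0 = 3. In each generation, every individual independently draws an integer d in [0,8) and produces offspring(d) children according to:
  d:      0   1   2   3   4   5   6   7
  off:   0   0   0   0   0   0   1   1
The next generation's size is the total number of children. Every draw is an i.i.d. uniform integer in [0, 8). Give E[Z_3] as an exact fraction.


Outcome values over d=0..7: [0, 0, 0, 0, 0, 0, 1, 1]
Σy = 2, Σy² = 2, M = 8
μ = 2/8 = 1/4,  σ² = 2/8 − (1/4)² = 3/16
E[Z_0] = 3
E[Z_1] = 1/4·E[Z_0] = 3/4
E[Z_2] = 1/4·E[Z_1] = 3/16
E[Z_3] = 1/4·E[Z_2] = 3/64

3/64


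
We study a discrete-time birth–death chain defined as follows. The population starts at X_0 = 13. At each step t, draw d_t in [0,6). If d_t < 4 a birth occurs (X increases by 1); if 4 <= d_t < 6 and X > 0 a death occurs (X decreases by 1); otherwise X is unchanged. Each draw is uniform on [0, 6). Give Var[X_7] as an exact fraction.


X can drop by at most 1 per step and X_0 = 13 > T = 7, so X_t >= 13 − t >= 6 > 0 for every t <= 7: the floor at 0 (the 'and X > 0' condition) never binds. Hence X_7 = X_0 + Σ_{t<7} Y_t with i.i.d. increments Y_t = y(d_t) ∈ {+1, −1, 0}.
Outcome values over d=0..5: [1, 1, 1, 1, -1, -1]
Σy = 2, Σy² = 6, M = 6
μ = 2/6 = 1/3,  σ² = 6/6 − (1/3)² = 8/9
Independent increments: Var[X_7] = 7·σ² = 7·(8/9) = 56/9

56/9


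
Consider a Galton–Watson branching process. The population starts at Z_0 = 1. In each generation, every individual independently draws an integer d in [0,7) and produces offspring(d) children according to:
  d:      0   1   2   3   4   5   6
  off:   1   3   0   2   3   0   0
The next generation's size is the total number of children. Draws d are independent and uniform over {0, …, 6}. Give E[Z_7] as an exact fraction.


Outcome values over d=0..6: [1, 3, 0, 2, 3, 0, 0]
Σy = 9, Σy² = 23, M = 7
μ = 9/7 = 9/7,  σ² = 23/7 − (9/7)² = 80/49
E[Z_0] = 1
E[Z_1] = 9/7·E[Z_0] = 9/7
E[Z_2] = 9/7·E[Z_1] = 81/49
E[Z_3] = 9/7·E[Z_2] = 729/343
E[Z_4] = 9/7·E[Z_3] = 6561/2401
E[Z_5] = 9/7·E[Z_4] = 59049/16807
E[Z_6] = 9/7·E[Z_5] = 531441/117649
E[Z_7] = 9/7·E[Z_6] = 4782969/823543

4782969/823543


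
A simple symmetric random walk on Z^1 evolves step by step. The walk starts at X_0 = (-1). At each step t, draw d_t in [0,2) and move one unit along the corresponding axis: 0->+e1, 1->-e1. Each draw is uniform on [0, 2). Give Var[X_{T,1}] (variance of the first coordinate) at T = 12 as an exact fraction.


Outcome values over d=0..1: [1, -1]
Σy = 0, Σy² = 2, M = 2
μ = 0/2 = 0,  σ² = 2/2 − (0)² = 1
Independent increments: Var[X_12] = 12·σ² = 12·(1) = 12

12


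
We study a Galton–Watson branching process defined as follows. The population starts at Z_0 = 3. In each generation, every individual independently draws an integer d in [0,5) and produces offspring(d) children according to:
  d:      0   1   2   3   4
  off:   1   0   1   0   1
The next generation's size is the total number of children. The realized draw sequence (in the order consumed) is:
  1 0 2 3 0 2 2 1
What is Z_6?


0

gen 0: Z_0=3, draws=[1, 0, 2], offspring=[0, 1, 1], Z_1=2
gen 1: Z_1=2, draws=[3, 0], offspring=[0, 1], Z_2=1
gen 2: Z_2=1, draws=[2], offspring=[1], Z_3=1
gen 3: Z_3=1, draws=[2], offspring=[1], Z_4=1
gen 4: Z_4=1, draws=[1], offspring=[0], Z_5=0
gen 5: Z_5=0, draws=[], offspring=[], Z_6=0


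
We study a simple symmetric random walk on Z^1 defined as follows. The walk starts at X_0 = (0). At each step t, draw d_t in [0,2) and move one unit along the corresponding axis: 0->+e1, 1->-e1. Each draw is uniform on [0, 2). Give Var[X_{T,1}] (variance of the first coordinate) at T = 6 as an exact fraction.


6

Outcome values over d=0..1: [1, -1]
Σy = 0, Σy² = 2, M = 2
μ = 0/2 = 0,  σ² = 2/2 − (0)² = 1
Independent increments: Var[X_6] = 6·σ² = 6·(1) = 6


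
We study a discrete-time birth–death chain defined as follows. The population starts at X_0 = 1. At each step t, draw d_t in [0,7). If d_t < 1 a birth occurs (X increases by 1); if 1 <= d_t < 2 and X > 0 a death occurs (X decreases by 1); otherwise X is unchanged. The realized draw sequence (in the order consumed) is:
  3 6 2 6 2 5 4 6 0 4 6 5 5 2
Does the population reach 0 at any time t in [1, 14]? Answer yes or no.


no

t=0: X=1, d=3 → hold, X_1=1
t=1: X=1, d=6 → hold, X_2=1
t=2: X=1, d=2 → hold, X_3=1
t=3: X=1, d=6 → hold, X_4=1
t=4: X=1, d=2 → hold, X_5=1
t=5: X=1, d=5 → hold, X_6=1
t=6: X=1, d=4 → hold, X_7=1
t=7: X=1, d=6 → hold, X_8=1
t=8: X=1, d=0 → birth, X_9=2
t=9: X=2, d=4 → hold, X_10=2
t=10: X=2, d=6 → hold, X_11=2
t=11: X=2, d=5 → hold, X_12=2
t=12: X=2, d=5 → hold, X_13=2
t=13: X=2, d=2 → hold, X_14=2


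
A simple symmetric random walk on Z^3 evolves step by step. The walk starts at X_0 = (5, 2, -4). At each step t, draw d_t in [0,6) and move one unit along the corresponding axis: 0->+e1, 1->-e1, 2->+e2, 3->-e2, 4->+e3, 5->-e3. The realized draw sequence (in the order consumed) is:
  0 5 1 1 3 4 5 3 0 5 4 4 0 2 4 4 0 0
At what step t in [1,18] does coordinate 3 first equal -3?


t=0: X=(5, 2, -4), d=0 → +e1, X_1=(6, 2, -4)
t=1: X=(6, 2, -4), d=5 → -e3, X_2=(6, 2, -5)
t=2: X=(6, 2, -5), d=1 → -e1, X_3=(5, 2, -5)
t=3: X=(5, 2, -5), d=1 → -e1, X_4=(4, 2, -5)
t=4: X=(4, 2, -5), d=3 → -e2, X_5=(4, 1, -5)
t=5: X=(4, 1, -5), d=4 → +e3, X_6=(4, 1, -4)
t=6: X=(4, 1, -4), d=5 → -e3, X_7=(4, 1, -5)
t=7: X=(4, 1, -5), d=3 → -e2, X_8=(4, 0, -5)
t=8: X=(4, 0, -5), d=0 → +e1, X_9=(5, 0, -5)
t=9: X=(5, 0, -5), d=5 → -e3, X_10=(5, 0, -6)
t=10: X=(5, 0, -6), d=4 → +e3, X_11=(5, 0, -5)
t=11: X=(5, 0, -5), d=4 → +e3, X_12=(5, 0, -4)
t=12: X=(5, 0, -4), d=0 → +e1, X_13=(6, 0, -4)
t=13: X=(6, 0, -4), d=2 → +e2, X_14=(6, 1, -4)
t=14: X=(6, 1, -4), d=4 → +e3, X_15=(6, 1, -3)
t=15: X=(6, 1, -3), d=4 → +e3, X_16=(6, 1, -2)
t=16: X=(6, 1, -2), d=0 → +e1, X_17=(7, 1, -2)
t=17: X=(7, 1, -2), d=0 → +e1, X_18=(8, 1, -2)

15


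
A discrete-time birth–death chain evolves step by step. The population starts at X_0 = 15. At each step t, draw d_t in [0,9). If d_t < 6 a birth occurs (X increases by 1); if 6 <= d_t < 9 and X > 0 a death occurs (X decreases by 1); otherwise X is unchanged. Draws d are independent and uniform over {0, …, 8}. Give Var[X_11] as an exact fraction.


X can drop by at most 1 per step and X_0 = 15 > T = 11, so X_t >= 15 − t >= 4 > 0 for every t <= 11: the floor at 0 (the 'and X > 0' condition) never binds. Hence X_11 = X_0 + Σ_{t<11} Y_t with i.i.d. increments Y_t = y(d_t) ∈ {+1, −1, 0}.
Outcome values over d=0..8: [1, 1, 1, 1, 1, 1, -1, -1, -1]
Σy = 3, Σy² = 9, M = 9
μ = 3/9 = 1/3,  σ² = 9/9 − (1/3)² = 8/9
Independent increments: Var[X_11] = 11·σ² = 11·(8/9) = 88/9

88/9


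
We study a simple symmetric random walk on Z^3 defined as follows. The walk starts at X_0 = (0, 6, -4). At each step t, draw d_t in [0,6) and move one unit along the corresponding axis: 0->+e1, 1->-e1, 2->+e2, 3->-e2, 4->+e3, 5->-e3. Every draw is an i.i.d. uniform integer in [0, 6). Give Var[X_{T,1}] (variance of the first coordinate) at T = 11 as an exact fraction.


Outcome values over d=0..5: [1, -1, 0, 0, 0, 0]
Σy = 0, Σy² = 2, M = 6
μ = 0/6 = 0,  σ² = 2/6 − (0)² = 1/3
Independent increments: Var[X_11] = 11·σ² = 11·(1/3) = 11/3

11/3


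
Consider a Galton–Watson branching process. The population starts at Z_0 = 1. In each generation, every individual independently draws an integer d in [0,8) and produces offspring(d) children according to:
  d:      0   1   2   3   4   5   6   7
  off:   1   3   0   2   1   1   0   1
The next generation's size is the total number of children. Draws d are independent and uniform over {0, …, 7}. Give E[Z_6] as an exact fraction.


531441/262144

Outcome values over d=0..7: [1, 3, 0, 2, 1, 1, 0, 1]
Σy = 9, Σy² = 17, M = 8
μ = 9/8 = 9/8,  σ² = 17/8 − (9/8)² = 55/64
E[Z_0] = 1
E[Z_1] = 9/8·E[Z_0] = 9/8
E[Z_2] = 9/8·E[Z_1] = 81/64
E[Z_3] = 9/8·E[Z_2] = 729/512
E[Z_4] = 9/8·E[Z_3] = 6561/4096
E[Z_5] = 9/8·E[Z_4] = 59049/32768
E[Z_6] = 9/8·E[Z_5] = 531441/262144


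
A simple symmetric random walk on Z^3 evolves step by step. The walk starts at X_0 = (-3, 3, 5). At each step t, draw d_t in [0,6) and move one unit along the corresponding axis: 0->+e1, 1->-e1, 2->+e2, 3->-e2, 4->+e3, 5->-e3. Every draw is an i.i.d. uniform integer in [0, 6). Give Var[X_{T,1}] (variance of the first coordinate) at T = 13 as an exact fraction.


Outcome values over d=0..5: [1, -1, 0, 0, 0, 0]
Σy = 0, Σy² = 2, M = 6
μ = 0/6 = 0,  σ² = 2/6 − (0)² = 1/3
Independent increments: Var[X_13] = 13·σ² = 13·(1/3) = 13/3

13/3


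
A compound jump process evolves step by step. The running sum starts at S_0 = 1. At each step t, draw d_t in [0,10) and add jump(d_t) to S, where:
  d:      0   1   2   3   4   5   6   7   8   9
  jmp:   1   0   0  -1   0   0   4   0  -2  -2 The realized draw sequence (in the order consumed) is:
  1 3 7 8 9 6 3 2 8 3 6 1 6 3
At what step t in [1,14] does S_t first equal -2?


t=0: S=1, d=1, jump=0, S_1=1
t=1: S=1, d=3, jump=-1, S_2=0
t=2: S=0, d=7, jump=0, S_3=0
t=3: S=0, d=8, jump=-2, S_4=-2
t=4: S=-2, d=9, jump=-2, S_5=-4
t=5: S=-4, d=6, jump=4, S_6=0
t=6: S=0, d=3, jump=-1, S_7=-1
t=7: S=-1, d=2, jump=0, S_8=-1
t=8: S=-1, d=8, jump=-2, S_9=-3
t=9: S=-3, d=3, jump=-1, S_10=-4
t=10: S=-4, d=6, jump=4, S_11=0
t=11: S=0, d=1, jump=0, S_12=0
t=12: S=0, d=6, jump=4, S_13=4
t=13: S=4, d=3, jump=-1, S_14=3

4


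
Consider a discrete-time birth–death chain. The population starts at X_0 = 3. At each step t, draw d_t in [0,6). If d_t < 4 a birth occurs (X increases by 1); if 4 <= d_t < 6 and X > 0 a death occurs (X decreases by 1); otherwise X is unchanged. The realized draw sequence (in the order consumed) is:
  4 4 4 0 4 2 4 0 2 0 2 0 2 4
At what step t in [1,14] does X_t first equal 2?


1

t=0: X=3, d=4 → death, X_1=2
t=1: X=2, d=4 → death, X_2=1
t=2: X=1, d=4 → death, X_3=0
t=3: X=0, d=0 → birth, X_4=1
t=4: X=1, d=4 → death, X_5=0
t=5: X=0, d=2 → birth, X_6=1
t=6: X=1, d=4 → death, X_7=0
t=7: X=0, d=0 → birth, X_8=1
t=8: X=1, d=2 → birth, X_9=2
t=9: X=2, d=0 → birth, X_10=3
t=10: X=3, d=2 → birth, X_11=4
t=11: X=4, d=0 → birth, X_12=5
t=12: X=5, d=2 → birth, X_13=6
t=13: X=6, d=4 → death, X_14=5


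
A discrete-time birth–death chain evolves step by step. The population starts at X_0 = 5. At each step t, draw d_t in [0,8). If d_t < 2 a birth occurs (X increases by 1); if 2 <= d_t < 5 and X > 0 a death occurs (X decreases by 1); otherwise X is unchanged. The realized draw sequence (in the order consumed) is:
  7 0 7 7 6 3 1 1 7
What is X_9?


7

t=0: X=5, d=7 → hold, X_1=5
t=1: X=5, d=0 → birth, X_2=6
t=2: X=6, d=7 → hold, X_3=6
t=3: X=6, d=7 → hold, X_4=6
t=4: X=6, d=6 → hold, X_5=6
t=5: X=6, d=3 → death, X_6=5
t=6: X=5, d=1 → birth, X_7=6
t=7: X=6, d=1 → birth, X_8=7
t=8: X=7, d=7 → hold, X_9=7
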